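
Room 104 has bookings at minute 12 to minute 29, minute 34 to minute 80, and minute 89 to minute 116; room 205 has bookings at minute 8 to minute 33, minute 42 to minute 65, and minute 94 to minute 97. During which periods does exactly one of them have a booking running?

Only in the first: minute 34 to minute 42, minute 65 to minute 80, minute 89 to minute 94, minute 97 to minute 116.
Only in the second: minute 8 to minute 12, minute 29 to minute 33.
Together these are the periods covered by exactly one.

minute 8 to minute 12, minute 29 to minute 33, minute 34 to minute 42, minute 65 to minute 80, minute 89 to minute 94, minute 97 to minute 116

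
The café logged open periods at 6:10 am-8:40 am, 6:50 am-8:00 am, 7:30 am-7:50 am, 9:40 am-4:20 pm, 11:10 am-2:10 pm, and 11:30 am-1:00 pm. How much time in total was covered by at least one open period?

Merged: 6:10 am-8:40 am, 9:40 am-4:20 pm.
Lengths: 2 h 30 min + 6 h 40 min = 9 h 10 min.

9 h 10 min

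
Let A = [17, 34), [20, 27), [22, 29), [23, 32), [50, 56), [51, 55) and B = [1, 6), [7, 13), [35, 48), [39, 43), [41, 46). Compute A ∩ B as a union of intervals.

none

Merge the first list: [17, 34), [50, 56).
Merge the second list: [1, 6), [7, 13), [35, 48).
[17, 34): no overlap with the second set.
[50, 56): no overlap with the second set.
No overlap.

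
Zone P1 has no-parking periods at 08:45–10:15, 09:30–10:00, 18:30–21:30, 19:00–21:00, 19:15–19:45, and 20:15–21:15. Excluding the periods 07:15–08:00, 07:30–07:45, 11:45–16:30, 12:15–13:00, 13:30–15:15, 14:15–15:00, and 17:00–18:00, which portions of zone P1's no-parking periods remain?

Merge the first list: 08:45–10:15, 18:30–21:30.
Merge the second list: 07:15–08:00, 11:45–16:30, 17:00–18:00.
08:45–10:15 is untouched.
18:30–21:30 is untouched.

08:45–10:15, 18:30–21:30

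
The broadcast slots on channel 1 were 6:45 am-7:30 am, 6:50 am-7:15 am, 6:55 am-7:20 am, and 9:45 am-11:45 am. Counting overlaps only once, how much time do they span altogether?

Merged: 6:45 am–7:30 am, 9:45 am–11:45 am.
Lengths: 45 min + 2 h = 2 h 45 min.

2 h 45 min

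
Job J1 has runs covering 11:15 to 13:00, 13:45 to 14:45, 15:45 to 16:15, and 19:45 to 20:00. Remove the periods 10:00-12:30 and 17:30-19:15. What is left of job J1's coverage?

11:15–13:00 minus B → 12:30–13:00.
13:45–14:45: no B overlap → unchanged.
15:45–16:15: no B overlap → unchanged.
19:45–20:00: no B overlap → unchanged.

12:30–13:00, 13:45–14:45, 15:45–16:15, 19:45–20:00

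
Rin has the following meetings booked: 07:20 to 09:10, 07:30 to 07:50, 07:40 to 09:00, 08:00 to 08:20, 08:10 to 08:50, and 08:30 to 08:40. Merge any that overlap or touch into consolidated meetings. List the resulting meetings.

07:30-07:50 overlaps/touches 07:20-09:10 → extend to 07:20-09:10.
07:40-09:00 overlaps/touches 07:20-09:10 → extend to 07:20-09:10.
08:00-08:20 overlaps/touches 07:20-09:10 → extend to 07:20-09:10.
08:10-08:50 overlaps/touches 07:20-09:10 → extend to 07:20-09:10.
08:30-08:40 overlaps/touches 07:20-09:10 → extend to 07:20-09:10.

07:20-09:10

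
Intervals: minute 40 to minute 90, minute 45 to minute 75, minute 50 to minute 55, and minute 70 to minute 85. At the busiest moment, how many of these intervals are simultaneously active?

Sweep endpoints in order; track running count of active intervals.
Peak of 3 reached at minute 50.

3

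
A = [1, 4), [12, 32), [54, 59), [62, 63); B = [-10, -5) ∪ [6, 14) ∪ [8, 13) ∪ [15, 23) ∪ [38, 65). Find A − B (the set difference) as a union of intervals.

Second set merges to [-10, -5), [6, 14), [15, 23), [38, 65).
[1, 4): no B overlap → unchanged.
[12, 32) minus B → [14, 15), [23, 32).
[54, 59): fully covered by B → removed.
[62, 63): fully covered by B → removed.

[1, 4) ∪ [14, 15) ∪ [23, 32)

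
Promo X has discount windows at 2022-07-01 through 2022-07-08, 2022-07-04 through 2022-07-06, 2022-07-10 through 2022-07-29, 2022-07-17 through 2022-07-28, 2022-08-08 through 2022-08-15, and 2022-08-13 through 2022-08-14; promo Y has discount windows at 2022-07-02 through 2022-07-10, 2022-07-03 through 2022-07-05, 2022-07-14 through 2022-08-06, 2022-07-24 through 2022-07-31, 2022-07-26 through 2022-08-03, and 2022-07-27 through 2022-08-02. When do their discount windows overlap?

A, merged: 2022-07-01 through 2022-07-08, 2022-07-10 through 2022-07-29, 2022-08-08 through 2022-08-15.
B, merged: 2022-07-02 through 2022-07-10, 2022-07-14 through 2022-08-06.
2022-07-01 through 2022-07-08 meets the second set on 2022-07-02 through 2022-07-08.
2022-07-10 through 2022-07-29 meets the second set on 2022-07-10 through 2022-07-10, 2022-07-14 through 2022-07-29.
2022-08-08 through 2022-08-15: no overlap with the second set.

2022-07-02 through 2022-07-08, 2022-07-10 through 2022-07-10, 2022-07-14 through 2022-07-29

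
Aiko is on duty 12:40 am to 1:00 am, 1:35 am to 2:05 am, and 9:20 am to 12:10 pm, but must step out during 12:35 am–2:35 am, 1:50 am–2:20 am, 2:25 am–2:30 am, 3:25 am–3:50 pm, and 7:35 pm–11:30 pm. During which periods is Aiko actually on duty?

none

B, merged: 12:35 am–2:35 am, 3:25 am–3:50 pm, 7:35 pm–11:30 pm.
12:40 am–1:00 am lies entirely inside B → drops out.
1:35 am–2:05 am lies entirely inside B → drops out.
9:20 am–12:10 pm lies entirely inside B → drops out.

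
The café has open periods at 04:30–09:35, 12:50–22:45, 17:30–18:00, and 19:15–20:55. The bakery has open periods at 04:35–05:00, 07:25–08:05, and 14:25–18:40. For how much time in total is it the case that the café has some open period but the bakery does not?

A, merged: 04:30-09:35, 12:50-22:45.
A \ B = 04:30-04:35, 05:00-07:25, 08:05-09:35, 12:50-14:25, 18:40-22:45.
Total: 5 min + 2 h 25 min + 1 h 30 min + 1 h 35 min + 4 h 5 min = 9 h 40 min.

9 h 40 min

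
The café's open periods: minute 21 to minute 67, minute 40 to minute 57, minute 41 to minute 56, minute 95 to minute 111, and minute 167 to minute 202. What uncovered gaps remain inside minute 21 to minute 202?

Covered (merged): minute 21 to minute 67, minute 95 to minute 111, minute 167 to minute 202.
Gaps within minute 21 to minute 202: minute 67 to minute 95, minute 111 to minute 167.

minute 67 to minute 95, minute 111 to minute 167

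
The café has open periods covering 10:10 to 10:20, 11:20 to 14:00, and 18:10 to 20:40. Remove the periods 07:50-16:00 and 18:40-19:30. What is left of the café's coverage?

10:10–10:20: entirely removed.
11:20–14:00: entirely removed.
18:10–20:40 \ B = 18:10–18:40, 19:30–20:40.

18:10–18:40, 19:30–20:40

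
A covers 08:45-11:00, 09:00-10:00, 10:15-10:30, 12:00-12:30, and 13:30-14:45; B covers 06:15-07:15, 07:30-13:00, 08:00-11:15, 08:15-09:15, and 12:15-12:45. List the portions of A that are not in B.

A, merged: 08:45-11:00, 12:00-12:30, 13:30-14:45.
B, merged: 06:15-07:15, 07:30-13:00.
08:45-11:00 lies entirely inside B → drops out.
12:00-12:30 lies entirely inside B → drops out.
13:30-14:45 is untouched.

13:30-14:45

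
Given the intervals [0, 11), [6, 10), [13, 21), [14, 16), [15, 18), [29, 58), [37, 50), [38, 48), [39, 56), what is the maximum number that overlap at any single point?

Walk the sorted start/end points keeping a running depth.
The depth first hits 4 at 39.

4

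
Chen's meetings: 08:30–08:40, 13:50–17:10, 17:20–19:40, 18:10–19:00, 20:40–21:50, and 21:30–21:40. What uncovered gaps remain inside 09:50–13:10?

Covered (merged): 08:30–08:40, 13:50–17:10, 17:20–19:40, 20:40–21:50.
Uncovered inside 09:50–13:10: 09:50–13:10.

09:50–13:10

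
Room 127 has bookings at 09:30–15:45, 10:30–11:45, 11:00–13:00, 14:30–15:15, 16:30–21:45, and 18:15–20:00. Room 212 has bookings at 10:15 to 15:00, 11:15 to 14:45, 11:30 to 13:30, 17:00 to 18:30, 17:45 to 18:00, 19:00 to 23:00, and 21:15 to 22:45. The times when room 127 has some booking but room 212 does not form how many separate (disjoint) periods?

Merge the first list: 09:30–15:45, 16:30–21:45.
Merge the second list: 10:15–15:00, 17:00–18:30, 19:00–23:00.
A \ B = 09:30–10:15, 15:00–15:45, 16:30–17:00, 18:30–19:00.
That is 4 disjoint pieces.

4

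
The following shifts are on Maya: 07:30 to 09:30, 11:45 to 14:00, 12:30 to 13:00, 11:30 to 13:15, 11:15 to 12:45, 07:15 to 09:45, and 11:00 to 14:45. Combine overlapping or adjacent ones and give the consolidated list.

Sort by start: 07:15–09:45, 07:30–09:30, 11:00–14:45, 11:15–12:45, 11:30–13:15, 11:45–14:00, 12:30–13:00.
07:30–09:30 overlaps/touches 07:15–09:45 → extend to 07:15–09:45.
11:00–14:45 is disjoint → start new block.
11:15–12:45 overlaps/touches 11:00–14:45 → extend to 11:00–14:45.
11:30–13:15 overlaps/touches 11:00–14:45 → extend to 11:00–14:45.
11:45–14:00 overlaps/touches 11:00–14:45 → extend to 11:00–14:45.
12:30–13:00 overlaps/touches 11:00–14:45 → extend to 11:00–14:45.

07:15–09:45, 11:00–14:45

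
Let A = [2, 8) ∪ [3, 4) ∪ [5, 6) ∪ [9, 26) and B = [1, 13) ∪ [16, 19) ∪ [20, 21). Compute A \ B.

A, merged: [2, 8), [9, 26).
[2, 8) lies entirely inside B → drops out.
[9, 26) with B removed leaves [13, 16), [19, 20), [21, 26).

[13, 16) ∪ [19, 20) ∪ [21, 26)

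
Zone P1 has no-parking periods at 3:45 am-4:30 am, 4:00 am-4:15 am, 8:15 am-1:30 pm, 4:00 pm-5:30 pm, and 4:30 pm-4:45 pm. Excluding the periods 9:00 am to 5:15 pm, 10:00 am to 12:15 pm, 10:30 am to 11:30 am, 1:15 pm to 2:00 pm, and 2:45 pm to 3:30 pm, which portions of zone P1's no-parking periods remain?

3:45 am–4:30 am, 8:15 am–9:00 am, 5:15 pm–5:30 pm

First set merges to 3:45 am–4:30 am, 8:15 am–1:30 pm, 4:00 pm–5:30 pm.
Second set merges to 9:00 am–5:15 pm.
3:45 am–4:30 am: nothing removed.
8:15 am–1:30 pm \ B = 8:15 am–9:00 am.
4:00 pm–5:30 pm \ B = 5:15 pm–5:30 pm.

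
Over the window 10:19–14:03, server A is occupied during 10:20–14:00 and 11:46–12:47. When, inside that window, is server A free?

Covered (merged): 10:20-14:00.
Gaps within 10:19-14:03: 10:19-10:20, 14:00-14:03.

10:19-10:20, 14:00-14:03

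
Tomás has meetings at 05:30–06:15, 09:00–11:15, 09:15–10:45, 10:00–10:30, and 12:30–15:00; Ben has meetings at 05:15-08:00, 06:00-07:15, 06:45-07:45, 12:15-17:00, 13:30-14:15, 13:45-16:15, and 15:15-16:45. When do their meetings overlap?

05:30–06:15, 12:30–15:00

First set merges to 05:30–06:15, 09:00–11:15, 12:30–15:00.
Second set merges to 05:15–08:00, 12:15–17:00.
05:30–06:15 ∩ B → 05:30–06:15.
09:00–11:15 meets no B interval.
12:30–15:00 ∩ B → 12:30–15:00.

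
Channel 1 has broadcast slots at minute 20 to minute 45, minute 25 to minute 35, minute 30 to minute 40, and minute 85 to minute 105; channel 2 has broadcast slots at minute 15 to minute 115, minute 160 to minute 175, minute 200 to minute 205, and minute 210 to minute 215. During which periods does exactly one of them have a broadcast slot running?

minute 15 to minute 20, minute 45 to minute 85, minute 105 to minute 115, minute 160 to minute 175, minute 200 to minute 205, minute 210 to minute 215

Merge the first list: minute 20 to minute 45, minute 85 to minute 105.
A but not B: none.
B but not A: minute 15 to minute 20, minute 45 to minute 85, minute 105 to minute 115, minute 160 to minute 175, minute 200 to minute 205, minute 210 to minute 215.
Combining gives A △ B.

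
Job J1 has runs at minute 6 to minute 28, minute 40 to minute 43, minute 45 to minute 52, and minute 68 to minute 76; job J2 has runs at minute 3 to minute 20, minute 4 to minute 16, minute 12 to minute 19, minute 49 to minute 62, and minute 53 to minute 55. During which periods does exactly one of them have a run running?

Second set merges to minute 3 to minute 20, minute 49 to minute 62.
Only in the first: minute 20 to minute 28, minute 40 to minute 43, minute 45 to minute 49, minute 68 to minute 76.
Only in the second: minute 3 to minute 6, minute 52 to minute 62.
Together these are the periods covered by exactly one.

minute 3 to minute 6, minute 20 to minute 28, minute 40 to minute 43, minute 45 to minute 49, minute 52 to minute 62, minute 68 to minute 76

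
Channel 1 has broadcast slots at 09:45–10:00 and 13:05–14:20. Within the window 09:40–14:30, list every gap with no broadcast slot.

After merging, the occupied span is 09:45–10:00, 13:05–14:20.
Complement within 09:40–14:30: 09:40–09:45, 10:00–13:05, 14:20–14:30.

09:40–09:45, 10:00–13:05, 14:20–14:30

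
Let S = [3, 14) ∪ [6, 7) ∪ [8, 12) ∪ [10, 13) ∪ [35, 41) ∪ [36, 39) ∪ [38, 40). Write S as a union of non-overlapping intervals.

[6, 7) overlaps/touches [3, 14) → extend to [3, 14).
[8, 12) overlaps/touches [3, 14) → extend to [3, 14).
[10, 13) overlaps/touches [3, 14) → extend to [3, 14).
[35, 41) is disjoint → start new block.
[36, 39) overlaps/touches [35, 41) → extend to [35, 41).
[38, 40) overlaps/touches [35, 41) → extend to [35, 41).

[3, 14) ∪ [35, 41)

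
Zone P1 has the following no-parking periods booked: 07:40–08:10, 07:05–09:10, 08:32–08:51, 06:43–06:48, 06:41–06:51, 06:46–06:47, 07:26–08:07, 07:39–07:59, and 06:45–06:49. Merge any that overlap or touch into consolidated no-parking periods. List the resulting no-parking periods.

Sort by start: 06:41-06:51, 06:43-06:48, 06:45-06:49, 06:46-06:47, 07:05-09:10, 07:26-08:07, 07:39-07:59, 07:40-08:10, 08:32-08:51.
06:43-06:48 overlaps/touches 06:41-06:51 → extend to 06:41-06:51.
06:45-06:49 overlaps/touches 06:41-06:51 → extend to 06:41-06:51.
06:46-06:47 overlaps/touches 06:41-06:51 → extend to 06:41-06:51.
07:05-09:10 is disjoint → start new block.
07:26-08:07 overlaps/touches 07:05-09:10 → extend to 07:05-09:10.
07:39-07:59 overlaps/touches 07:05-09:10 → extend to 07:05-09:10.
07:40-08:10 overlaps/touches 07:05-09:10 → extend to 07:05-09:10.
08:32-08:51 overlaps/touches 07:05-09:10 → extend to 07:05-09:10.

06:41-06:51, 07:05-09:10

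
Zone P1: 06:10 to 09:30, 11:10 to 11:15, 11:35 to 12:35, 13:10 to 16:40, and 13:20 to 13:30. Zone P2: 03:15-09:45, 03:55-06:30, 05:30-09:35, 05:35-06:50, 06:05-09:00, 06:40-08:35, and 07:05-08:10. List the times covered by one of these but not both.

03:15–06:10, 09:30–09:45, 11:10–11:15, 11:35–12:35, 13:10–16:40

Merge the first list: 06:10–09:30, 11:10–11:15, 11:35–12:35, 13:10–16:40.
Merge the second list: 03:15–09:45.
Only in the first: 11:10–11:15, 11:35–12:35, 13:10–16:40.
Only in the second: 03:15–06:10, 09:30–09:45.
Together these are the periods covered by exactly one.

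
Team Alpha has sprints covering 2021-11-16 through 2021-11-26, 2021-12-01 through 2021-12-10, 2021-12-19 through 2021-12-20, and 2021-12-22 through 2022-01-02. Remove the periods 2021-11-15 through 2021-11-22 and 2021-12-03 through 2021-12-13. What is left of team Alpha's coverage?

2021-11-23 through 2021-11-26, 2021-12-01 through 2021-12-02, 2021-12-19 through 2021-12-20, 2021-12-22 through 2022-01-02

2021-11-16 through 2021-11-26 with B removed leaves 2021-11-23 through 2021-11-26.
2021-12-01 through 2021-12-10 with B removed leaves 2021-12-01 through 2021-12-02.
2021-12-19 through 2021-12-20 is untouched.
2021-12-22 through 2022-01-02 is untouched.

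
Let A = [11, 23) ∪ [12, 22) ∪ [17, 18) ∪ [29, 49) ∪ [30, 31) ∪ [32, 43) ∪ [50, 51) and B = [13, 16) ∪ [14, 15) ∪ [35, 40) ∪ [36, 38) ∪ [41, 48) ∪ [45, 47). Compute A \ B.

[11, 13) ∪ [16, 23) ∪ [29, 35) ∪ [40, 41) ∪ [48, 49) ∪ [50, 51)

First set merges to [11, 23), [29, 49), [50, 51).
Second set merges to [13, 16), [35, 40), [41, 48).
[11, 23) minus B → [11, 13), [16, 23).
[29, 49) minus B → [29, 35), [40, 41), [48, 49).
[50, 51): no B overlap → unchanged.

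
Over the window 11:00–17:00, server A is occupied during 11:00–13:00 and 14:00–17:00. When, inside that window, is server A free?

13:00-14:00

The merged coverage is 11:00-13:00, 14:00-17:00.
Gaps within 11:00-17:00: 13:00-14:00.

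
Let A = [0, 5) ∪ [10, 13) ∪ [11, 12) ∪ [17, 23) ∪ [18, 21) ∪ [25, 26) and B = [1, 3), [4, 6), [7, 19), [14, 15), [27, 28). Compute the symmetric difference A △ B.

[0, 1) ∪ [3, 4) ∪ [5, 6) ∪ [7, 10) ∪ [13, 17) ∪ [19, 23) ∪ [25, 26) ∪ [27, 28)

A, merged: [0, 5), [10, 13), [17, 23), [25, 26).
B, merged: [1, 3), [4, 6), [7, 19), [27, 28).
Only in the first: [0, 1), [3, 4), [19, 23), [25, 26).
Only in the second: [5, 6), [7, 10), [13, 17), [27, 28).
Together these are the periods covered by exactly one.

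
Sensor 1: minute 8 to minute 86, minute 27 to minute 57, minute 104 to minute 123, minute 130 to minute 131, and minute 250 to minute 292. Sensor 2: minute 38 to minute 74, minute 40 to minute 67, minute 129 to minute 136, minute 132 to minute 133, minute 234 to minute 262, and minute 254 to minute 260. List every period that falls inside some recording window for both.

First set merges to minute 8 to minute 86, minute 104 to minute 123, minute 130 to minute 131, minute 250 to minute 292.
Second set merges to minute 38 to minute 74, minute 129 to minute 136, minute 234 to minute 262.
minute 8 to minute 86 overlaps B on minute 38 to minute 74.
minute 104 to minute 123 falls entirely outside B.
minute 130 to minute 131 overlaps B on minute 130 to minute 131.
minute 250 to minute 292 overlaps B on minute 250 to minute 262.

minute 38 to minute 74, minute 130 to minute 131, minute 250 to minute 262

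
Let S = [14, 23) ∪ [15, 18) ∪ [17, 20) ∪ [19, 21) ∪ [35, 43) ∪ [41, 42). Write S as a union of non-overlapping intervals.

[14, 23) ∪ [35, 43)

[15, 18) overlaps/touches [14, 23) → extend to [14, 23).
[17, 20) overlaps/touches [14, 23) → extend to [14, 23).
[19, 21) overlaps/touches [14, 23) → extend to [14, 23).
[35, 43) is disjoint → start new block.
[41, 42) overlaps/touches [35, 43) → extend to [35, 43).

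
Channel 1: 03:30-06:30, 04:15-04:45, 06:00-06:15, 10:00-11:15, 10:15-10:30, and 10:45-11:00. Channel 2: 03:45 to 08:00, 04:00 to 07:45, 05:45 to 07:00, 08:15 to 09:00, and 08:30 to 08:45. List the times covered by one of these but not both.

Merge the first list: 03:30-06:30, 10:00-11:15.
Merge the second list: 03:45-08:00, 08:15-09:00.
A \ B = 03:30-03:45, 10:00-11:15.
B \ A = 06:30-08:00, 08:15-09:00.
Union of the two gives the symmetric difference.

03:30-03:45, 06:30-08:00, 08:15-09:00, 10:00-11:15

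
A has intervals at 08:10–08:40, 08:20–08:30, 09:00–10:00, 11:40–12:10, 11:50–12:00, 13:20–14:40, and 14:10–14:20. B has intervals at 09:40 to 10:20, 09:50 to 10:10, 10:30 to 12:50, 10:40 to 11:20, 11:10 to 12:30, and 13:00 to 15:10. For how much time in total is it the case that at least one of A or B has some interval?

6 h 20 min

A, merged: 08:10-08:40, 09:00-10:00, 11:40-12:10, 13:20-14:40.
B, merged: 09:40-10:20, 10:30-12:50, 13:00-15:10.
A ∪ B = 08:10-08:40, 09:00-10:20, 10:30-12:50, 13:00-15:10.
Total: 30 min + 1 h 20 min + 2 h 20 min + 2 h 10 min = 6 h 20 min.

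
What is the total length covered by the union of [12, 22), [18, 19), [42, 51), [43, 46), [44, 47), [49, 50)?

Merged: [12, 22), [42, 51).
Lengths: 10 + 9 = 19.

19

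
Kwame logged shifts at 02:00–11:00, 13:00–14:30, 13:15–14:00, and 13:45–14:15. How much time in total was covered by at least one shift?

10 h 30 min

Merged: 02:00–11:00, 13:00–14:30.
Lengths: 9 h + 1 h 30 min = 10 h 30 min.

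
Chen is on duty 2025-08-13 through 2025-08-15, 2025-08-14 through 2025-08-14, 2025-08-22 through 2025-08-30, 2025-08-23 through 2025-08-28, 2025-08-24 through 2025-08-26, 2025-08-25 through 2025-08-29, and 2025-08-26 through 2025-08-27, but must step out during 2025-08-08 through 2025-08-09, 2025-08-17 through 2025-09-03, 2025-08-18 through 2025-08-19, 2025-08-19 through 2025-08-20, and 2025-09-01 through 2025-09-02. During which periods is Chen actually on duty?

A, merged: 2025-08-13 through 2025-08-15, 2025-08-22 through 2025-08-30.
B, merged: 2025-08-08 through 2025-08-09, 2025-08-17 through 2025-09-03.
2025-08-13 through 2025-08-15 is untouched.
2025-08-22 through 2025-08-30 lies entirely inside B → drops out.

2025-08-13 through 2025-08-15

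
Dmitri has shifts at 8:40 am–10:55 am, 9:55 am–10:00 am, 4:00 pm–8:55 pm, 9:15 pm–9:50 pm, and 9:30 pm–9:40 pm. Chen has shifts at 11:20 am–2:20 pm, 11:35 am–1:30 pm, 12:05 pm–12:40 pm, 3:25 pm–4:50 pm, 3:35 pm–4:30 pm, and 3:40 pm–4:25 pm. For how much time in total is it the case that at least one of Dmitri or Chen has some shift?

First set merges to 8:40 am–10:55 am, 4:00 pm–8:55 pm, 9:15 pm–9:50 pm.
Second set merges to 11:20 am–2:20 pm, 3:25 pm–4:50 pm.
A ∪ B = 8:40 am–10:55 am, 11:20 am–2:20 pm, 3:25 pm–8:55 pm, 9:15 pm–9:50 pm.
Total: 2 h 15 min + 3 h + 5 h 30 min + 35 min = 11 h 20 min.

11 h 20 min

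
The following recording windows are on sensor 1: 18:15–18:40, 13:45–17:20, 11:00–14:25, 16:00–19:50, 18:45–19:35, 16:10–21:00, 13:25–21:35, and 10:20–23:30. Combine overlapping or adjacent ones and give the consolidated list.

10:20–23:30

Sort by start: 10:20–23:30, 11:00–14:25, 13:25–21:35, 13:45–17:20, 16:00–19:50, 16:10–21:00, 18:15–18:40, 18:45–19:35.
11:00–14:25 overlaps/touches 10:20–23:30 → extend to 10:20–23:30.
13:25–21:35 overlaps/touches 10:20–23:30 → extend to 10:20–23:30.
13:45–17:20 overlaps/touches 10:20–23:30 → extend to 10:20–23:30.
16:00–19:50 overlaps/touches 10:20–23:30 → extend to 10:20–23:30.
16:10–21:00 overlaps/touches 10:20–23:30 → extend to 10:20–23:30.
18:15–18:40 overlaps/touches 10:20–23:30 → extend to 10:20–23:30.
18:45–19:35 overlaps/touches 10:20–23:30 → extend to 10:20–23:30.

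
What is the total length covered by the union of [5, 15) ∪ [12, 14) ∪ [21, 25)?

Merged: [5, 15), [21, 25).
Lengths: 10 + 4 = 14.

14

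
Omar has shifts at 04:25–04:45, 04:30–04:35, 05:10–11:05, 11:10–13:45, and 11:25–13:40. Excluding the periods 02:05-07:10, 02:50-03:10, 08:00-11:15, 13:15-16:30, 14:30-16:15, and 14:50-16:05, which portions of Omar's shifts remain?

A, merged: 04:25-04:45, 05:10-11:05, 11:10-13:45.
B, merged: 02:05-07:10, 08:00-11:15, 13:15-16:30.
04:25-04:45 lies entirely inside B → drops out.
05:10-11:05 with B removed leaves 07:10-08:00.
11:10-13:45 with B removed leaves 11:15-13:15.

07:10-08:00, 11:15-13:15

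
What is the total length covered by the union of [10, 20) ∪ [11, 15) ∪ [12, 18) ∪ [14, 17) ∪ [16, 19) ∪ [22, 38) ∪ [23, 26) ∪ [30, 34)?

26

Merged: [10, 20), [22, 38).
Lengths: 10 + 16 = 26.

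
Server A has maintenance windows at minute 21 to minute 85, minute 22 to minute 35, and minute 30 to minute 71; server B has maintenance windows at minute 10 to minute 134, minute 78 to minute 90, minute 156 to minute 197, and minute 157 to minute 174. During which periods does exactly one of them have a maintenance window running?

Merge the first list: minute 21 to minute 85.
Merge the second list: minute 10 to minute 134, minute 156 to minute 197.
A \ B = none.
B \ A = minute 10 to minute 21, minute 85 to minute 134, minute 156 to minute 197.
Union of the two gives the symmetric difference.

minute 10 to minute 21, minute 85 to minute 134, minute 156 to minute 197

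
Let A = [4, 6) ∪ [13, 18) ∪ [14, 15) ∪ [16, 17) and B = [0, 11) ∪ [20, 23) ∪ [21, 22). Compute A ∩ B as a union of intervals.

[4, 6)

A, merged: [4, 6), [13, 18).
B, merged: [0, 11), [20, 23).
[4, 6) meets the second set on [4, 6).
[13, 18): no overlap with the second set.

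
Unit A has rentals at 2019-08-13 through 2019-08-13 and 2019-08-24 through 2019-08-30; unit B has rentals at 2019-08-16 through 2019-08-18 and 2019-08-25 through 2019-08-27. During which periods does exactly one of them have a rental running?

2019-08-13 through 2019-08-13, 2019-08-16 through 2019-08-18, 2019-08-24 through 2019-08-24, 2019-08-28 through 2019-08-30

A \ B = 2019-08-13 through 2019-08-13, 2019-08-24 through 2019-08-24, 2019-08-28 through 2019-08-30.
B \ A = 2019-08-16 through 2019-08-18.
Union of the two gives the symmetric difference.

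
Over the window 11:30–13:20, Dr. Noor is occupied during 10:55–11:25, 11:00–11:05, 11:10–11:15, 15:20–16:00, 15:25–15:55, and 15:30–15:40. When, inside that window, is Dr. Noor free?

11:30–13:20

After merging, the occupied span is 10:55–11:25, 15:20–16:00.
Complement within 11:30–13:20: 11:30–13:20.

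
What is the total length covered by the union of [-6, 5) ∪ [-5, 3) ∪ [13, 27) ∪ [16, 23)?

Merged: [-6, 5), [13, 27).
Lengths: 11 + 14 = 25.

25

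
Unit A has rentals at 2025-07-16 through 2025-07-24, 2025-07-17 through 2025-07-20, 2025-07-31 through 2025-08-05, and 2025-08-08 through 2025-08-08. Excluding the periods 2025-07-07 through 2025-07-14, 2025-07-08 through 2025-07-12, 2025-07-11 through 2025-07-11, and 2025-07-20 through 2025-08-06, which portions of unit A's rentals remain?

2025-07-16 through 2025-07-19, 2025-08-08 through 2025-08-08

A, merged: 2025-07-16 through 2025-07-24, 2025-07-31 through 2025-08-05, 2025-08-08 through 2025-08-08.
B, merged: 2025-07-07 through 2025-07-14, 2025-07-20 through 2025-08-06.
2025-07-16 through 2025-07-24 \ B = 2025-07-16 through 2025-07-19.
2025-07-31 through 2025-08-05: entirely removed.
2025-08-08 through 2025-08-08: nothing removed.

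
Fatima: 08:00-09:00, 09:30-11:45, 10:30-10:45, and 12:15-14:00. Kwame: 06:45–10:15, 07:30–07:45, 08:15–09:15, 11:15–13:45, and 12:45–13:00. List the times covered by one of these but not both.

A, merged: 08:00-09:00, 09:30-11:45, 12:15-14:00.
B, merged: 06:45-10:15, 11:15-13:45.
A \ B = 10:15-11:15, 13:45-14:00.
B \ A = 06:45-08:00, 09:00-09:30, 11:45-12:15.
Union of the two gives the symmetric difference.

06:45-08:00, 09:00-09:30, 10:15-11:15, 11:45-12:15, 13:45-14:00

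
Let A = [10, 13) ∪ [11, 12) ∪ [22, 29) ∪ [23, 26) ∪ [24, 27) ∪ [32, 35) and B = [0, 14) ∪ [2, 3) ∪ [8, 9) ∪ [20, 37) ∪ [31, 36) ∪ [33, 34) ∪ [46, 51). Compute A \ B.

none

First set merges to [10, 13), [22, 29), [32, 35).
Second set merges to [0, 14), [20, 37), [46, 51).
[10, 13) lies entirely inside B → drops out.
[22, 29) lies entirely inside B → drops out.
[32, 35) lies entirely inside B → drops out.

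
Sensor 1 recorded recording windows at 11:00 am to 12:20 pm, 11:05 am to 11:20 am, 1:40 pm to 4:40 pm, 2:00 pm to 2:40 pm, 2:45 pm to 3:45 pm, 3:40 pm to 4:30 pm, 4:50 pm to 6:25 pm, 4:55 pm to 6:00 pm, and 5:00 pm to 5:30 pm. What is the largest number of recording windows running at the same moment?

3

Walk the sorted start/end points keeping a running depth.
The depth first hits 3 at 3:40 pm.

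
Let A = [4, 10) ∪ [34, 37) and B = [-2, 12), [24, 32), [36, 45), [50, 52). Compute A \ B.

[4, 10): fully covered by B → removed.
[34, 37) minus B → [34, 36).

[34, 36)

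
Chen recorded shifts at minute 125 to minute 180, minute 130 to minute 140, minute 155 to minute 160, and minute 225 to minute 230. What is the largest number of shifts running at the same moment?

2

Walk the sorted start/end points keeping a running depth.
The depth first hits 2 at minute 130.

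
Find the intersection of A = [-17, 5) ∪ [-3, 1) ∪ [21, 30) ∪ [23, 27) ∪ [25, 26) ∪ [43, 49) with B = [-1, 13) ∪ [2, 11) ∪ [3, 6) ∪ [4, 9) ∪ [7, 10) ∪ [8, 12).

[-1, 5)

Merge the first list: [-17, 5), [21, 30), [43, 49).
Merge the second list: [-1, 13).
[-17, 5) ∩ B → [-1, 5).
[21, 30) meets no B interval.
[43, 49) meets no B interval.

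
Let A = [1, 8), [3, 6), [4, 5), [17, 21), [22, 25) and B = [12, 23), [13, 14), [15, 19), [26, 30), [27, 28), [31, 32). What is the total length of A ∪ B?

A, merged: [1, 8), [17, 21), [22, 25).
B, merged: [12, 23), [26, 30), [31, 32).
A ∪ B = [1, 8), [12, 25), [26, 30), [31, 32).
Total: 7 + 13 + 4 + 1 = 25.

25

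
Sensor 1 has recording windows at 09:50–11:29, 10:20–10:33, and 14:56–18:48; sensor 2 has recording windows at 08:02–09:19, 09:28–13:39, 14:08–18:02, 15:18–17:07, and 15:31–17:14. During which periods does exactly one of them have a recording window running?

08:02–09:19, 09:28–09:50, 11:29–13:39, 14:08–14:56, 18:02–18:48

First set merges to 09:50–11:29, 14:56–18:48.
Second set merges to 08:02–09:19, 09:28–13:39, 14:08–18:02.
A \ B = 18:02–18:48.
B \ A = 08:02–09:19, 09:28–09:50, 11:29–13:39, 14:08–14:56.
Union of the two gives the symmetric difference.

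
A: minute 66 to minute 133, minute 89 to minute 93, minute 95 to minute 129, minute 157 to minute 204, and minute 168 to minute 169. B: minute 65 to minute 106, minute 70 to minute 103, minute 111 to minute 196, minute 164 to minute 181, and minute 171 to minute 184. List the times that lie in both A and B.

A, merged: minute 66 to minute 133, minute 157 to minute 204.
B, merged: minute 65 to minute 106, minute 111 to minute 196.
minute 66 to minute 133 overlaps B on minute 66 to minute 106, minute 111 to minute 133.
minute 157 to minute 204 overlaps B on minute 157 to minute 196.

minute 66 to minute 106, minute 111 to minute 133, minute 157 to minute 196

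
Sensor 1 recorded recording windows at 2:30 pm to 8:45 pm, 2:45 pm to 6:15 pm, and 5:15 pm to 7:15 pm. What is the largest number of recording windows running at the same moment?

3

Walk the sorted start/end points keeping a running depth.
The depth first hits 3 at 5:15 pm.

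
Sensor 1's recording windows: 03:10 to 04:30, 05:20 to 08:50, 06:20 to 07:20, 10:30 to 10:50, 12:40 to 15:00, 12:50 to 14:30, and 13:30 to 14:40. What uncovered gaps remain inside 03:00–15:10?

Covered (merged): 03:10–04:30, 05:20–08:50, 10:30–10:50, 12:40–15:00.
Complement within 03:00–15:10: 03:00–03:10, 04:30–05:20, 08:50–10:30, 10:50–12:40, 15:00–15:10.

03:00–03:10, 04:30–05:20, 08:50–10:30, 10:50–12:40, 15:00–15:10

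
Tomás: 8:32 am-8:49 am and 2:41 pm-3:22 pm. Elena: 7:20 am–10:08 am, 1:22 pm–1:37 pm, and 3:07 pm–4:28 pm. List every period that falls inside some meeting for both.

8:32 am–8:49 am, 3:07 pm–3:22 pm

8:32 am–8:49 am overlaps B on 8:32 am–8:49 am.
2:41 pm–3:22 pm overlaps B on 3:07 pm–3:22 pm.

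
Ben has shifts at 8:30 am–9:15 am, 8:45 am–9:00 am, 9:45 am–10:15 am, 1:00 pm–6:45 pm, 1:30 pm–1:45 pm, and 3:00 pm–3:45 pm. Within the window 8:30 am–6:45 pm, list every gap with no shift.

The merged coverage is 8:30 am-9:15 am, 9:45 am-10:15 am, 1:00 pm-6:45 pm.
Complement within 8:30 am-6:45 pm: 9:15 am-9:45 am, 10:15 am-1:00 pm.

9:15 am-9:45 am, 10:15 am-1:00 pm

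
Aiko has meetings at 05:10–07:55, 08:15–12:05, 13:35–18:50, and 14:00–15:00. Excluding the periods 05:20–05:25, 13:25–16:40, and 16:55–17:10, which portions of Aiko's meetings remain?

05:10–05:20, 05:25–07:55, 08:15–12:05, 16:40–16:55, 17:10–18:50

A, merged: 05:10–07:55, 08:15–12:05, 13:35–18:50.
05:10–07:55 minus B → 05:10–05:20, 05:25–07:55.
08:15–12:05: no B overlap → unchanged.
13:35–18:50 minus B → 16:40–16:55, 17:10–18:50.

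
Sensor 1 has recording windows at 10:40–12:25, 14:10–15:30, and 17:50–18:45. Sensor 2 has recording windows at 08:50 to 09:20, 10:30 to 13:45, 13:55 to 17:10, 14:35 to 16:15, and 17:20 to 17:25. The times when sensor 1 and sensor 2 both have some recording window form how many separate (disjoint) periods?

2

Second set merges to 08:50-09:20, 10:30-13:45, 13:55-17:10, 17:20-17:25.
A ∩ B = 10:40-12:25, 14:10-15:30.
That is 2 disjoint pieces.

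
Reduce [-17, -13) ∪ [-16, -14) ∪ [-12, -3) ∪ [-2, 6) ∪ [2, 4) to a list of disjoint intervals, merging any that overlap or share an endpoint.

[-17, -13) ∪ [-12, -3) ∪ [-2, 6)

[-16, -14) overlaps/touches [-17, -13) → extend to [-17, -13).
[-12, -3) is disjoint → start new block.
[-2, 6) is disjoint → start new block.
[2, 4) overlaps/touches [-2, 6) → extend to [-2, 6).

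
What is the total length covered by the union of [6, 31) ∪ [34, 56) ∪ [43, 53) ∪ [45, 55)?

47

Merged: [6, 31), [34, 56).
Lengths: 25 + 22 = 47.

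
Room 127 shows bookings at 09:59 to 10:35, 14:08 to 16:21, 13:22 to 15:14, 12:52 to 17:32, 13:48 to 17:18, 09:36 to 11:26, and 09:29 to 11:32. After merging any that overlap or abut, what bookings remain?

Sort by start: 09:29-11:32, 09:36-11:26, 09:59-10:35, 12:52-17:32, 13:22-15:14, 13:48-17:18, 14:08-16:21.
09:36-11:26 overlaps/touches 09:29-11:32 → extend to 09:29-11:32.
09:59-10:35 overlaps/touches 09:29-11:32 → extend to 09:29-11:32.
12:52-17:32 is disjoint → start new block.
13:22-15:14 overlaps/touches 12:52-17:32 → extend to 12:52-17:32.
13:48-17:18 overlaps/touches 12:52-17:32 → extend to 12:52-17:32.
14:08-16:21 overlaps/touches 12:52-17:32 → extend to 12:52-17:32.

09:29-11:32, 12:52-17:32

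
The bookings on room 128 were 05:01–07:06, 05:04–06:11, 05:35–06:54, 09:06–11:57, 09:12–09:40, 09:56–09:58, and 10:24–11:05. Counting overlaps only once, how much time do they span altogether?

Merged: 05:01–07:06, 09:06–11:57.
Lengths: 2 h 5 min + 2 h 51 min = 4 h 56 min.

4 h 56 min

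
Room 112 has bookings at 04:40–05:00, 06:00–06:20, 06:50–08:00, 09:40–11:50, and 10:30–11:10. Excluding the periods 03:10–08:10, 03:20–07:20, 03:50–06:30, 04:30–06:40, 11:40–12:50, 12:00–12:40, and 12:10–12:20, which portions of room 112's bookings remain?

09:40-11:40

A, merged: 04:40-05:00, 06:00-06:20, 06:50-08:00, 09:40-11:50.
B, merged: 03:10-08:10, 11:40-12:50.
04:40-05:00: fully covered by B → removed.
06:00-06:20: fully covered by B → removed.
06:50-08:00: fully covered by B → removed.
09:40-11:50 minus B → 09:40-11:40.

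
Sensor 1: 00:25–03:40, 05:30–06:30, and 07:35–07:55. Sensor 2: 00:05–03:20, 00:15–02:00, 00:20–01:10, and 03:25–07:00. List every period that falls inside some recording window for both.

Merge the second list: 00:05–03:20, 03:25–07:00.
00:25–03:40 meets the second set on 00:25–03:20, 03:25–03:40.
05:30–06:30 meets the second set on 05:30–06:30.
07:35–07:55: no overlap with the second set.

00:25–03:20, 03:25–03:40, 05:30–06:30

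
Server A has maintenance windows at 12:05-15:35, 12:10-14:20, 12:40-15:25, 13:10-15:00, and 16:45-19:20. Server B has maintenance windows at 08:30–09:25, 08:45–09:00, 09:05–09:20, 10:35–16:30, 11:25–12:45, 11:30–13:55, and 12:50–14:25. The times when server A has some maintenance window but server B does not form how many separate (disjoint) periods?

A, merged: 12:05-15:35, 16:45-19:20.
B, merged: 08:30-09:25, 10:35-16:30.
A \ B = 16:45-19:20.
That is 1 disjoint piece.

1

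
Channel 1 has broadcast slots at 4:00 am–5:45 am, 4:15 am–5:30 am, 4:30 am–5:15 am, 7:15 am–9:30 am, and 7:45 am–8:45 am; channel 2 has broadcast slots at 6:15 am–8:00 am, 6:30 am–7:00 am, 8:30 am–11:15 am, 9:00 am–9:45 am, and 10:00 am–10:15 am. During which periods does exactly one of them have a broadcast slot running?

A, merged: 4:00 am-5:45 am, 7:15 am-9:30 am.
B, merged: 6:15 am-8:00 am, 8:30 am-11:15 am.
A but not B: 4:00 am-5:45 am, 8:00 am-8:30 am.
B but not A: 6:15 am-7:15 am, 9:30 am-11:15 am.
Combining gives A △ B.

4:00 am-5:45 am, 6:15 am-7:15 am, 8:00 am-8:30 am, 9:30 am-11:15 am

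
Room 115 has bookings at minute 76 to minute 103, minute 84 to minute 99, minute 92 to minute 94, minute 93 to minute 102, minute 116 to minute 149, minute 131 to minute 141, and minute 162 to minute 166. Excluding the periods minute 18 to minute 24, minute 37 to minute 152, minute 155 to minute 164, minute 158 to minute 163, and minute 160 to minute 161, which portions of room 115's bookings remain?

minute 164 to minute 166

Merge the first list: minute 76 to minute 103, minute 116 to minute 149, minute 162 to minute 166.
Merge the second list: minute 18 to minute 24, minute 37 to minute 152, minute 155 to minute 164.
minute 76 to minute 103: fully covered by B → removed.
minute 116 to minute 149: fully covered by B → removed.
minute 162 to minute 166 minus B → minute 164 to minute 166.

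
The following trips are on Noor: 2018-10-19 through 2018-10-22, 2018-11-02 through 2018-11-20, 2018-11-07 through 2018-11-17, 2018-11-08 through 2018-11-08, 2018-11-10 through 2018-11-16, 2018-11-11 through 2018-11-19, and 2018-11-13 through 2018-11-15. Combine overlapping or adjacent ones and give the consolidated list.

2018-10-19 through 2018-10-22, 2018-11-02 through 2018-11-20

2018-11-02 through 2018-11-20 is disjoint → start new block.
2018-11-07 through 2018-11-17 overlaps/touches 2018-11-02 through 2018-11-20 → extend to 2018-11-02 through 2018-11-20.
2018-11-08 through 2018-11-08 overlaps/touches 2018-11-02 through 2018-11-20 → extend to 2018-11-02 through 2018-11-20.
2018-11-10 through 2018-11-16 overlaps/touches 2018-11-02 through 2018-11-20 → extend to 2018-11-02 through 2018-11-20.
2018-11-11 through 2018-11-19 overlaps/touches 2018-11-02 through 2018-11-20 → extend to 2018-11-02 through 2018-11-20.
2018-11-13 through 2018-11-15 overlaps/touches 2018-11-02 through 2018-11-20 → extend to 2018-11-02 through 2018-11-20.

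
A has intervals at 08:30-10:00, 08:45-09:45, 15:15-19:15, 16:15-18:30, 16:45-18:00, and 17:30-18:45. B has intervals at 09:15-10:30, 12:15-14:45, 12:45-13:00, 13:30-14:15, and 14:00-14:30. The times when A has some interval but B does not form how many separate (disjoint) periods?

First set merges to 08:30–10:00, 15:15–19:15.
Second set merges to 09:15–10:30, 12:15–14:45.
A \ B = 08:30–09:15, 15:15–19:15.
That is 2 disjoint pieces.

2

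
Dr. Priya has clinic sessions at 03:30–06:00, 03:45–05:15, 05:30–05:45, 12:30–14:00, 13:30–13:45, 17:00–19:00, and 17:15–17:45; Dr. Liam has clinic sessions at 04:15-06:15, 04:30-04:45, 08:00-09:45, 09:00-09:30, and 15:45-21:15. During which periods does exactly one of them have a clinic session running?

03:30–04:15, 06:00–06:15, 08:00–09:45, 12:30–14:00, 15:45–17:00, 19:00–21:15

A, merged: 03:30–06:00, 12:30–14:00, 17:00–19:00.
B, merged: 04:15–06:15, 08:00–09:45, 15:45–21:15.
A \ B = 03:30–04:15, 12:30–14:00.
B \ A = 06:00–06:15, 08:00–09:45, 15:45–17:00, 19:00–21:15.
Union of the two gives the symmetric difference.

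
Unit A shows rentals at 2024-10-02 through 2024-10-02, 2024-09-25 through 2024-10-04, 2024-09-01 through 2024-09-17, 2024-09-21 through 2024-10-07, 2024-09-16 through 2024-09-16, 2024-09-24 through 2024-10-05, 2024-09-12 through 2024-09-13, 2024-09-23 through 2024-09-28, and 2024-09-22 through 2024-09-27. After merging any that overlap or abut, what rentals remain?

2024-09-01 through 2024-09-17, 2024-09-21 through 2024-10-07

Sort by start: 2024-09-01 through 2024-09-17, 2024-09-12 through 2024-09-13, 2024-09-16 through 2024-09-16, 2024-09-21 through 2024-10-07, 2024-09-22 through 2024-09-27, 2024-09-23 through 2024-09-28, 2024-09-24 through 2024-10-05, 2024-09-25 through 2024-10-04, 2024-10-02 through 2024-10-02.
2024-09-12 through 2024-09-13 overlaps/touches 2024-09-01 through 2024-09-17 → extend to 2024-09-01 through 2024-09-17.
2024-09-16 through 2024-09-16 overlaps/touches 2024-09-01 through 2024-09-17 → extend to 2024-09-01 through 2024-09-17.
2024-09-21 through 2024-10-07 is disjoint → start new block.
2024-09-22 through 2024-09-27 overlaps/touches 2024-09-21 through 2024-10-07 → extend to 2024-09-21 through 2024-10-07.
2024-09-23 through 2024-09-28 overlaps/touches 2024-09-21 through 2024-10-07 → extend to 2024-09-21 through 2024-10-07.
2024-09-24 through 2024-10-05 overlaps/touches 2024-09-21 through 2024-10-07 → extend to 2024-09-21 through 2024-10-07.
2024-09-25 through 2024-10-04 overlaps/touches 2024-09-21 through 2024-10-07 → extend to 2024-09-21 through 2024-10-07.
2024-10-02 through 2024-10-02 overlaps/touches 2024-09-21 through 2024-10-07 → extend to 2024-09-21 through 2024-10-07.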